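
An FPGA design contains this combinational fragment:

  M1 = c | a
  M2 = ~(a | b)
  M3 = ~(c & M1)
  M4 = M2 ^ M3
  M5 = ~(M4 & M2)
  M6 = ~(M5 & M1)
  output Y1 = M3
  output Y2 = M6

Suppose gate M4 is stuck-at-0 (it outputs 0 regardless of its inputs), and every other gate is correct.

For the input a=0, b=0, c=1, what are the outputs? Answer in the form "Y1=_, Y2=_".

Y1=0, Y2=0

Propagate with M4 forced: M1=1, M2=1, M3=0, M4=0 [stuck-at-0], M5=1, M6=0.
So the outputs are Y1=0, Y2=0. (Without the fault they would be Y1=0, Y2=1.)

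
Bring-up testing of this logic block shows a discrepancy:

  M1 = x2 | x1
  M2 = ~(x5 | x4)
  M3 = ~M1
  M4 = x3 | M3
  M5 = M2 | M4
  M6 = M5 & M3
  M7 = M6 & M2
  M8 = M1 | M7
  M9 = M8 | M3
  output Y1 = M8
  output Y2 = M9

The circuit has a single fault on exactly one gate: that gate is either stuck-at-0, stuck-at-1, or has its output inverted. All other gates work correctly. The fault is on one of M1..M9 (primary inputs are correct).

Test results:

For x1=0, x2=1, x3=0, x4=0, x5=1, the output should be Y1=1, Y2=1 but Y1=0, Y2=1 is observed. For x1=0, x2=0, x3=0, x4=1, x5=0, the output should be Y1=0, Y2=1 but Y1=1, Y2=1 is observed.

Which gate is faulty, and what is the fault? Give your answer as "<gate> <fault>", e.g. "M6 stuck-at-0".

M1 inverted output

Fault-free values for test 1 (x1=0, x2=1, x3=0, x4=0, x5=1): M1=1, M2=0, M3=0, M4=0, M5=0, M6=0, M7=0, M8=1, M9=1, giving Y1=1, Y2=1. Observed Y1=0, Y2=1.
Test 1: faults giving observed Y1=0, Y2=1 are {M1 stuck-at-0, M1 inverted output}.
Test 2 (x1=0, x2=0, x3=0, x4=1, x5=0): fault-free M1=0, M2=0, M3=1, M4=1, M5=1, M6=1, M7=0, M8=0, M9=1 → Y1=0, Y2=1; observed Y1=1, Y2=1. Eliminates M1 stuck-at-0.
Only M1 inverted output is consistent with every test.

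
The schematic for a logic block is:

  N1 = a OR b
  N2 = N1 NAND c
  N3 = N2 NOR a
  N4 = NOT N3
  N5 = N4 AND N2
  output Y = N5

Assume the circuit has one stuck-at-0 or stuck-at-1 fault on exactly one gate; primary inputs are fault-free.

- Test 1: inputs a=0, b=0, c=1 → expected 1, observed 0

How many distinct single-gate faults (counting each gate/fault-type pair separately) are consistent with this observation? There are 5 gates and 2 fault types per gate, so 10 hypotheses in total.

5

Fault-free: N1=0, N2=1, N3=0, N4=1, N5=1 → 1. Observed 0.
  N1 stuck-at-0: output 1 ✗
  N1 stuck-at-1: output 0 ✓
  N2 stuck-at-0: output 0 ✓
  N2 stuck-at-1: output 1 ✗
  N3 stuck-at-0: output 1 ✗
  N3 stuck-at-1: output 0 ✓
  N4 stuck-at-0: output 0 ✓
  N4 stuck-at-1: output 1 ✗
  N5 stuck-at-0: output 0 ✓
  N5 stuck-at-1: output 1 ✗
Consistent faults: {N1 stuck-at-1, N2 stuck-at-0, N3 stuck-at-1, N4 stuck-at-0, N5 stuck-at-0} — 5 in all.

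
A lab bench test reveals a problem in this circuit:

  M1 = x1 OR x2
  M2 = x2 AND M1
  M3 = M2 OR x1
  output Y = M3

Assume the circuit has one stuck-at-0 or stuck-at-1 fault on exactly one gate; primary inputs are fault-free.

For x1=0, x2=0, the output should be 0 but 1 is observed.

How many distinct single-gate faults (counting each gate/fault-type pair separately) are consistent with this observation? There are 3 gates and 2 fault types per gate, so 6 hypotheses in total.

2

Fault-free: M1=0, M2=0, M3=0 → 0. Observed 1.
  M1 stuck-at-0: output 0 ✗
  M1 stuck-at-1: output 0 ✗
  M2 stuck-at-0: output 0 ✗
  M2 stuck-at-1: output 1 ✓
  M3 stuck-at-0: output 0 ✗
  M3 stuck-at-1: output 1 ✓
Consistent faults: {M2 stuck-at-1, M3 stuck-at-1} — 2 in all.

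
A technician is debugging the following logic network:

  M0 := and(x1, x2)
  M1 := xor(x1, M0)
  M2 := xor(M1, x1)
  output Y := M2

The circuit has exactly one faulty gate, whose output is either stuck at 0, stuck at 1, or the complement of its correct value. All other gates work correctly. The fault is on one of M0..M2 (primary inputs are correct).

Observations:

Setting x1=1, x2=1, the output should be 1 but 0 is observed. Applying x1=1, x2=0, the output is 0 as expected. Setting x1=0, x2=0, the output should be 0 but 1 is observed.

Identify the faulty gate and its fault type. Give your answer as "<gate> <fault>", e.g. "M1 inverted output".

Fault-free values for test 1 (x1=1, x2=1): M0=1, M1=0, M2=1, giving Y=1. Observed 0.
Test 1: faults giving observed 0 are {M0 stuck-at-0, M0 inverted output, M1 stuck-at-1, M1 inverted output, M2 stuck-at-0, M2 inverted output}.
Test 2 (x1=1, x2=0): fault-free M0=0, M1=1, M2=0 → 0; observed 0. Eliminates M0 inverted output, M1 inverted output, M2 inverted output.
Test 3 (x1=0, x2=0): fault-free M0=0, M1=0, M2=0 → 0; observed 1. Eliminates M0 stuck-at-0, M2 stuck-at-0.
Only M1 stuck-at-1 is consistent with every test.

M1 stuck-at-1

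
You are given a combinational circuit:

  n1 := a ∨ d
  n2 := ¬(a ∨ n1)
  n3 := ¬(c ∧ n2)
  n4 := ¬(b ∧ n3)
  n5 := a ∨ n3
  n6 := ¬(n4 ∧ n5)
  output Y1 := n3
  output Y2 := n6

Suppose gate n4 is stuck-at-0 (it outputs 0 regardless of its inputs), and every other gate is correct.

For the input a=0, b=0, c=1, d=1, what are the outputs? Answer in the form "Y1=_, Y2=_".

Propagate with n4 forced: n1=1, n2=0, n3=1, n4=0 [stuck-at-0], n5=1, n6=1.
So the outputs are Y1=1, Y2=1. (Without the fault they would be Y1=1, Y2=0.)

Y1=1, Y2=1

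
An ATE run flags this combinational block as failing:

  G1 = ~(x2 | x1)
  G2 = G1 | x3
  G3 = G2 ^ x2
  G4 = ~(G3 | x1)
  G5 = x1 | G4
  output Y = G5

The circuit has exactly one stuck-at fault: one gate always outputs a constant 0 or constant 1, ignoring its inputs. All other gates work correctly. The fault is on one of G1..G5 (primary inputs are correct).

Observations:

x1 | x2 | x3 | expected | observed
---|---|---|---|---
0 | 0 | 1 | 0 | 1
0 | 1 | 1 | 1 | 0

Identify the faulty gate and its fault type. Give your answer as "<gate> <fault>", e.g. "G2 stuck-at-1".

Fault-free values for test 1 (x1=0, x2=0, x3=1): G1=1, G2=1, G3=1, G4=0, G5=0, giving Y=0. Observed 1.
Test 1: faults giving observed 1 are {G2 stuck-at-0, G3 stuck-at-0, G4 stuck-at-1, G5 stuck-at-1}.
Test 2 (x1=0, x2=1, x3=1): fault-free G1=0, G2=1, G3=0, G4=1, G5=1 → 1; observed 0. Eliminates G3 stuck-at-0, G4 stuck-at-1, G5 stuck-at-1.
Only G2 stuck-at-0 is consistent with every test.

G2 stuck-at-0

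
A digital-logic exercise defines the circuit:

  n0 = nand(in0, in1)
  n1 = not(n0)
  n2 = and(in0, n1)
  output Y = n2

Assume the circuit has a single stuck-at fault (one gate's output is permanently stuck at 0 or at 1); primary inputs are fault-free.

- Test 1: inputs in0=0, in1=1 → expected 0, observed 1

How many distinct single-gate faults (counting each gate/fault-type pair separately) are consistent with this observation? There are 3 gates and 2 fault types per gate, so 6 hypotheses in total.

Fault-free: n0=1, n1=0, n2=0 → 0. Observed 1.
  n0 stuck-at-0: output 0 ✗
  n0 stuck-at-1: output 0 ✗
  n1 stuck-at-0: output 0 ✗
  n1 stuck-at-1: output 0 ✗
  n2 stuck-at-0: output 0 ✗
  n2 stuck-at-1: output 1 ✓
Consistent faults: {n2 stuck-at-1} — 1 in all.

1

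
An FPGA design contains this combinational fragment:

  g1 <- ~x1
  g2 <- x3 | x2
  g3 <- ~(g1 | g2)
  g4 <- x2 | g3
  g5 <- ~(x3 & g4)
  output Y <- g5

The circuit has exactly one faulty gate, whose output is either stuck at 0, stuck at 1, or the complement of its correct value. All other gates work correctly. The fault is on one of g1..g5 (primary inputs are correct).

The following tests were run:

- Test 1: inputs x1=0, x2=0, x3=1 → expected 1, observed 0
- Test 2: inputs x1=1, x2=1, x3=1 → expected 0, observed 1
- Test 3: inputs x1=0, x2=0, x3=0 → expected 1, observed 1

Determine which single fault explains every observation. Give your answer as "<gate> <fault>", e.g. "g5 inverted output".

Fault-free values for test 1 (x1=0, x2=0, x3=1): g1=1, g2=1, g3=0, g4=0, g5=1, giving Y=1. Observed 0.
Test 1: faults giving observed 0 are {g3 stuck-at-1, g3 inverted output, g4 stuck-at-1, g4 inverted output, g5 stuck-at-0, g5 inverted output}.
Test 2 (x1=1, x2=1, x3=1): fault-free g1=0, g2=1, g3=0, g4=1, g5=0 → 0; observed 1. Eliminates g3 stuck-at-1, g3 inverted output, g4 stuck-at-1, g5 stuck-at-0.
Test 3 (x1=0, x2=0, x3=0): fault-free g1=1, g2=0, g3=0, g4=0, g5=1 → 1; observed 1. Eliminates g5 inverted output.
Only g4 inverted output is consistent with every test.

g4 inverted output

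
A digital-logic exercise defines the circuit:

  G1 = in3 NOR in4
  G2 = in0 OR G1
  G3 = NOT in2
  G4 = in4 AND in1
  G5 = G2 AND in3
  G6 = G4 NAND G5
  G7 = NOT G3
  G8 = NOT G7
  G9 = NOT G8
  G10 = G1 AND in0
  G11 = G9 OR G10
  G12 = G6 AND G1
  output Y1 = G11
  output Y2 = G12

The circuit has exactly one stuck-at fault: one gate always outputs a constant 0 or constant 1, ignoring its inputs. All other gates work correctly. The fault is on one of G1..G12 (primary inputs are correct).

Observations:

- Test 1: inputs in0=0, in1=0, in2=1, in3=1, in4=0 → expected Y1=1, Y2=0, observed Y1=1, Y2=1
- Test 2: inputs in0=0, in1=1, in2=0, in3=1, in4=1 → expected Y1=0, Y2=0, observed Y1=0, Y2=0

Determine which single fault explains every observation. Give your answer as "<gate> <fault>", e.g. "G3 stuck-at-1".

G1 stuck-at-1

Fault-free values for test 1 (in0=0, in1=0, in2=1, in3=1, in4=0): G1=0, G2=0, G3=0, G4=0, G5=0, G6=1, G7=1, G8=0, G9=1, G10=0, G11=1, G12=0, giving Y1=1, Y2=0. Observed Y1=1, Y2=1.
Test 1: faults giving observed Y1=1, Y2=1 are {G1 stuck-at-1, G12 stuck-at-1}.
Test 2 (in0=0, in1=1, in2=0, in3=1, in4=1): fault-free G1=0, G2=0, G3=1, G4=1, G5=0, G6=1, G7=0, G8=1, G9=0, G10=0, G11=0, G12=0 → Y1=0, Y2=0; observed Y1=0, Y2=0. Eliminates G12 stuck-at-1.
Only G1 stuck-at-1 is consistent with every test.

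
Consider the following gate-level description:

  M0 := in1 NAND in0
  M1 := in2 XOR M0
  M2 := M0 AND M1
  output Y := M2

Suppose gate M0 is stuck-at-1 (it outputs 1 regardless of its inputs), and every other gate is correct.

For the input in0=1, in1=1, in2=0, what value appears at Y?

Propagate with M0 forced: M0=1 [stuck-at-1], M1=1, M2=1.
So Y = 1. (Without the fault it would be 0.)

1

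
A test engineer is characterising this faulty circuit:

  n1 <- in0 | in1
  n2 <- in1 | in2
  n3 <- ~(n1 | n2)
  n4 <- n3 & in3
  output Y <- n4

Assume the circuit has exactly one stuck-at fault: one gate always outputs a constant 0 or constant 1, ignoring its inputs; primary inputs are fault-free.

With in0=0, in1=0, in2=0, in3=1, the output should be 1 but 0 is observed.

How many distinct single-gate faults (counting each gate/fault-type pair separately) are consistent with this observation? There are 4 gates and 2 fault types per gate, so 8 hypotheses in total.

Fault-free: n1=0, n2=0, n3=1, n4=1 → 1. Observed 0.
  n1 stuck-at-0: output 1 ✗
  n1 stuck-at-1: output 0 ✓
  n2 stuck-at-0: output 1 ✗
  n2 stuck-at-1: output 0 ✓
  n3 stuck-at-0: output 0 ✓
  n3 stuck-at-1: output 1 ✗
  n4 stuck-at-0: output 0 ✓
  n4 stuck-at-1: output 1 ✗
Consistent faults: {n1 stuck-at-1, n2 stuck-at-1, n3 stuck-at-0, n4 stuck-at-0} — 4 in all.

4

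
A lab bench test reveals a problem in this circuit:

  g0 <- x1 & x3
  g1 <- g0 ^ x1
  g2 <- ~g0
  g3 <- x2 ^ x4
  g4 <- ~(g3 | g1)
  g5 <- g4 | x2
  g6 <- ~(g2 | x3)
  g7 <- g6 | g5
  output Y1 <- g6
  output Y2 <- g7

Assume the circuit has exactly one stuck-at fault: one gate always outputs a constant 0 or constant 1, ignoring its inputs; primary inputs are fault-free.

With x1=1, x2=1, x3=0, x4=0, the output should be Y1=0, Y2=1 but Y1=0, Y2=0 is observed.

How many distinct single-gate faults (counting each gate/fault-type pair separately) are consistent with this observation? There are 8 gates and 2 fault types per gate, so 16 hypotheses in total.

2

Fault-free: g0=0, g1=1, g2=1, g3=1, g4=0, g5=1, g6=0, g7=1 → Y1=0, Y2=1. Observed Y1=0, Y2=0.
  g0: none of the 2 fault types match ✗
  g1: none of the 2 fault types match ✗
  g2: none of the 2 fault types match ✗
  g3: none of the 2 fault types match ✗
  g4: none of the 2 fault types match ✗
  g5: stuck-at-0 ✓; others ✗
  g6: none of the 2 fault types match ✗
  g7: stuck-at-0 ✓; others ✗
Consistent faults: {g5 stuck-at-0, g7 stuck-at-0} — 2 in all.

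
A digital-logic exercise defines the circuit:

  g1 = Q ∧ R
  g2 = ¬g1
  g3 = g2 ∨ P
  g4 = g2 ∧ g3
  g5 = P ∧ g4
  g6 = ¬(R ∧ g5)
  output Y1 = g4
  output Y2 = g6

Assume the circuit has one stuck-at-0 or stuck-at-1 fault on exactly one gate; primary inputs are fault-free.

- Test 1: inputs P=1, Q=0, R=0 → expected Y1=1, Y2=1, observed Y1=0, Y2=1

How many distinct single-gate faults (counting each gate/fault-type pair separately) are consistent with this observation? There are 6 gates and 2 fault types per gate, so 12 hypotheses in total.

4

Fault-free: g1=0, g2=1, g3=1, g4=1, g5=1, g6=1 → Y1=1, Y2=1. Observed Y1=0, Y2=1.
  g1 stuck-at-0: output Y1=1, Y2=1 ✗
  g1 stuck-at-1: output Y1=0, Y2=1 ✓
  g2 stuck-at-0: output Y1=0, Y2=1 ✓
  g2 stuck-at-1: output Y1=1, Y2=1 ✗
  g3 stuck-at-0: output Y1=0, Y2=1 ✓
  g3 stuck-at-1: output Y1=1, Y2=1 ✗
  g4 stuck-at-0: output Y1=0, Y2=1 ✓
  g4 stuck-at-1: output Y1=1, Y2=1 ✗
  g5 stuck-at-0: output Y1=1, Y2=1 ✗
  g5 stuck-at-1: output Y1=1, Y2=1 ✗
  g6 stuck-at-0: output Y1=1, Y2=0 ✗
  g6 stuck-at-1: output Y1=1, Y2=1 ✗
Consistent faults: {g1 stuck-at-1, g2 stuck-at-0, g3 stuck-at-0, g4 stuck-at-0} — 4 in all.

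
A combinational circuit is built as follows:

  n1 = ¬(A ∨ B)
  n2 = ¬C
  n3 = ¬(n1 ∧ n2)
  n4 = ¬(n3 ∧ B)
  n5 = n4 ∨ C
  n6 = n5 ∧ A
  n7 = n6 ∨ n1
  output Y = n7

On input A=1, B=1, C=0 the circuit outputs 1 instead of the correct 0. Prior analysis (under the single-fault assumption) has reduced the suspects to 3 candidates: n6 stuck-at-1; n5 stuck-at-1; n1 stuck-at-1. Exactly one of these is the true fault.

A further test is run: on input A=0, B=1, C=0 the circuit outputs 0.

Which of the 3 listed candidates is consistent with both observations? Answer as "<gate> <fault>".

n5 stuck-at-1

Evaluate each candidate on input A=0, B=1, C=0:
  n6 stuck-at-1: n1=0, n2=1, n3=1, n4=0, n5=0, n6=1 [stuck-at-1], n7=1 → 1 — eliminated
  n5 stuck-at-1: n1=0, n2=1, n3=1, n4=0, n5=1 [stuck-at-1], n6=0, n7=0 → 0 — matches
  n1 stuck-at-1: n1=1 [stuck-at-1], n2=1, n3=0, n4=1, n5=1, n6=0, n7=1 → 1 — eliminated
Only n5 stuck-at-1 reproduces the observed 0.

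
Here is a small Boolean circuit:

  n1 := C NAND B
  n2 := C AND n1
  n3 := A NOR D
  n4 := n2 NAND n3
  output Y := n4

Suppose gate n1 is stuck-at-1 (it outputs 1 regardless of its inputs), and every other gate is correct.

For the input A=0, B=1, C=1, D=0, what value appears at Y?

0

Propagate with n1 forced: n1=1 [stuck-at-1], n2=1, n3=1, n4=0.
So Y = 0. (Without the fault it would be 1.)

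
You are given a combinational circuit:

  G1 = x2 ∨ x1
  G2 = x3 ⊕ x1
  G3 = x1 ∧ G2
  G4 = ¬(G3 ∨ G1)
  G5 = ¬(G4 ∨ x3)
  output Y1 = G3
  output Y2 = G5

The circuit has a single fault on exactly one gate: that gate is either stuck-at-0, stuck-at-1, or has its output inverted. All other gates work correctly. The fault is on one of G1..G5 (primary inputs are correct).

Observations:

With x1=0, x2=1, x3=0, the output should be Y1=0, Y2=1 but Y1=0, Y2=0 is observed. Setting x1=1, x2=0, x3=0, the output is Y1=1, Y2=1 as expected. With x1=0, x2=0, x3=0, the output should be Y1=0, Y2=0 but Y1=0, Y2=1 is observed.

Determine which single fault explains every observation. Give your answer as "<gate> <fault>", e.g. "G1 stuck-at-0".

G1 inverted output

Fault-free values for test 1 (x1=0, x2=1, x3=0): G1=1, G2=0, G3=0, G4=0, G5=1, giving Y1=0, Y2=1. Observed Y1=0, Y2=0.
Test 1: faults giving observed Y1=0, Y2=0 are {G1 stuck-at-0, G1 inverted output, G4 stuck-at-1, G4 inverted output, G5 stuck-at-0, G5 inverted output}.
Test 2 (x1=1, x2=0, x3=0): fault-free G1=1, G2=1, G3=1, G4=0, G5=1 → Y1=1, Y2=1; observed Y1=1, Y2=1. Eliminates G4 stuck-at-1, G4 inverted output, G5 stuck-at-0, G5 inverted output.
Test 3 (x1=0, x2=0, x3=0): fault-free G1=0, G2=0, G3=0, G4=1, G5=0 → Y1=0, Y2=0; observed Y1=0, Y2=1. Eliminates G1 stuck-at-0.
Only G1 inverted output is consistent with every test.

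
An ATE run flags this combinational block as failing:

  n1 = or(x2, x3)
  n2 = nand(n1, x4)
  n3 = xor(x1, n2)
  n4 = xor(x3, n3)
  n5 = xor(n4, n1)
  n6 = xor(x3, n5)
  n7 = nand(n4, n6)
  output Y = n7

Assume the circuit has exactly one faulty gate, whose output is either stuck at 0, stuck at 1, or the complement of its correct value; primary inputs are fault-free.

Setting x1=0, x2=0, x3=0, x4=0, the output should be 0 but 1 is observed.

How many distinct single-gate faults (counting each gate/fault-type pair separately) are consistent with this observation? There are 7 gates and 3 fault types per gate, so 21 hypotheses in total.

Fault-free: n1=0, n2=1, n3=1, n4=1, n5=1, n6=1, n7=0 → 0. Observed 1.
  n1: stuck-at-1, inverted output ✓; others ✗
  n2: stuck-at-0, inverted output ✓; others ✗
  n3: stuck-at-0, inverted output ✓; others ✗
  n4: stuck-at-0, inverted output ✓; others ✗
  n5: stuck-at-0, inverted output ✓; others ✗
  n6: stuck-at-0, inverted output ✓; others ✗
  n7: stuck-at-1, inverted output ✓; others ✗
Consistent faults: {n1 stuck-at-1, n1 inverted output, n2 stuck-at-0, n2 inverted output, n3 stuck-at-0, n3 inverted output, n4 stuck-at-0, n4 inverted output, n5 stuck-at-0, n5 inverted output, n6 stuck-at-0, n6 inverted output, n7 stuck-at-1, n7 inverted output} — 14 in all.

14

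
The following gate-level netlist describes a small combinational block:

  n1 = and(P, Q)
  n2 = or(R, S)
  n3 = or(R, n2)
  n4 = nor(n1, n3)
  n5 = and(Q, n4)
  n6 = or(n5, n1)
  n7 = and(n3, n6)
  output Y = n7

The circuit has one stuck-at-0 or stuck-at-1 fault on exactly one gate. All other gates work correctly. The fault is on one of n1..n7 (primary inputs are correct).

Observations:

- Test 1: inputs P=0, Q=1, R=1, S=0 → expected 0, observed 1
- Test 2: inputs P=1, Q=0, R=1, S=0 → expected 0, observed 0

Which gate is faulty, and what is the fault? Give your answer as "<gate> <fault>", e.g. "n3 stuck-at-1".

Fault-free values for test 1 (P=0, Q=1, R=1, S=0): n1=0, n2=1, n3=1, n4=0, n5=0, n6=0, n7=0, giving Y=0. Observed 1.
Test 1: faults giving observed 1 are {n1 stuck-at-1, n4 stuck-at-1, n5 stuck-at-1, n6 stuck-at-1, n7 stuck-at-1}.
Test 2 (P=1, Q=0, R=1, S=0): fault-free n1=0, n2=1, n3=1, n4=0, n5=0, n6=0, n7=0 → 0; observed 0. Eliminates n1 stuck-at-1, n5 stuck-at-1, n6 stuck-at-1, n7 stuck-at-1.
Only n4 stuck-at-1 is consistent with every test.

n4 stuck-at-1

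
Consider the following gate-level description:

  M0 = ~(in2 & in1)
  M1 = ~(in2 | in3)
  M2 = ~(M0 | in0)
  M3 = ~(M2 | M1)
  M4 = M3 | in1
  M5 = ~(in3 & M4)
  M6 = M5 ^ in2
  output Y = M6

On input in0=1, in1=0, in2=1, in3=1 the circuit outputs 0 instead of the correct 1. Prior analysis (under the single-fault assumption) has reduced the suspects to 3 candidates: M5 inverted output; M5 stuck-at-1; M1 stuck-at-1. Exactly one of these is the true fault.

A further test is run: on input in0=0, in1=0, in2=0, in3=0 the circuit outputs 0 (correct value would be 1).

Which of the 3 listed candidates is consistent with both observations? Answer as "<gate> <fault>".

M5 inverted output

Evaluate each candidate on input in0=0, in1=0, in2=0, in3=0:
  M5 inverted output: M0=1, M1=1, M2=0, M3=0, M4=0, M5=0 [inverted output], M6=0 → 0 — matches
  M5 stuck-at-1: M0=1, M1=1, M2=0, M3=0, M4=0, M5=1 [stuck-at-1], M6=1 → 1 — eliminated
  M1 stuck-at-1: M0=1, M1=1 [stuck-at-1], M2=0, M3=0, M4=0, M5=1, M6=1 → 1 — eliminated
Only M5 inverted output reproduces the observed 0.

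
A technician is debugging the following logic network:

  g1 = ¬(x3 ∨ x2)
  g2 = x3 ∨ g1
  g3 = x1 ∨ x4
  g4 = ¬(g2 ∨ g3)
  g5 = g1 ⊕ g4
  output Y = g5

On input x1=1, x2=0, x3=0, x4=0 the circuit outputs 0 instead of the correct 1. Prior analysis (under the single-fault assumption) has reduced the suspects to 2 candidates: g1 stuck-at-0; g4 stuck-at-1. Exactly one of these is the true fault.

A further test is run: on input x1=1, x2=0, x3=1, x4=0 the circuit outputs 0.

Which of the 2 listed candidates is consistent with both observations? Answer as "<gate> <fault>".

Evaluate each candidate on input x1=1, x2=0, x3=1, x4=0:
  g1 stuck-at-0: g1=0 [stuck-at-0], g2=1, g3=1, g4=0, g5=0 → 0 — matches
  g4 stuck-at-1: g1=0, g2=1, g3=1, g4=1 [stuck-at-1], g5=1 → 1 — eliminated
Only g1 stuck-at-0 reproduces the observed 0.

g1 stuck-at-0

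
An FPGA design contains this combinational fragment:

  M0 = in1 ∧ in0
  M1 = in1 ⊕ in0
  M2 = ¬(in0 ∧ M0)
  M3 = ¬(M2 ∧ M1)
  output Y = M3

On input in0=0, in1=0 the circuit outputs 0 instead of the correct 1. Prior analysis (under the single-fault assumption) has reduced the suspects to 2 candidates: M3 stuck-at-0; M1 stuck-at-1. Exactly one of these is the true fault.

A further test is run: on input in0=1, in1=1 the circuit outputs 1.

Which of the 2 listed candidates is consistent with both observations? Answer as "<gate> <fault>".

Evaluate each candidate on input in0=1, in1=1:
  M3 stuck-at-0: M0=1, M1=0, M2=0, M3=0 [stuck-at-0] → 0 — eliminated
  M1 stuck-at-1: M0=1, M1=1 [stuck-at-1], M2=0, M3=1 → 1 — matches
Only M1 stuck-at-1 reproduces the observed 1.

M1 stuck-at-1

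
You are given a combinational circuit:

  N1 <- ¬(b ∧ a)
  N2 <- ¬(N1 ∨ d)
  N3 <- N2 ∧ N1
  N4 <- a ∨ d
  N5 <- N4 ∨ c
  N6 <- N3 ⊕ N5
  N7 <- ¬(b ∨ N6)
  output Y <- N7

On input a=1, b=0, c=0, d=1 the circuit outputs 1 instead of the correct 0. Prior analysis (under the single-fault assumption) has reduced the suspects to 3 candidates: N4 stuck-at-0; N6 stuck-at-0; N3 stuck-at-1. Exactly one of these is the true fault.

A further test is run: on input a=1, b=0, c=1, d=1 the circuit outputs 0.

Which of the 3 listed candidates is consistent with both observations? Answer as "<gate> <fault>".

N4 stuck-at-0

Evaluate each candidate on input a=1, b=0, c=1, d=1:
  N4 stuck-at-0: N1=1, N2=0, N3=0, N4=0 [stuck-at-0], N5=1, N6=1, N7=0 → 0 — matches
  N6 stuck-at-0: N1=1, N2=0, N3=0, N4=1, N5=1, N6=0 [stuck-at-0], N7=1 → 1 — eliminated
  N3 stuck-at-1: N1=1, N2=0, N3=1 [stuck-at-1], N4=1, N5=1, N6=0, N7=1 → 1 — eliminated
Only N4 stuck-at-0 reproduces the observed 0.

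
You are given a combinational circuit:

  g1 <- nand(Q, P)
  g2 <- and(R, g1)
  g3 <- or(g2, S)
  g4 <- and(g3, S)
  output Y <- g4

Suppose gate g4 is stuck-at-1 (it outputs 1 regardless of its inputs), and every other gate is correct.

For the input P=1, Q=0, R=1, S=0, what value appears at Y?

Propagate with g4 forced: g1=1, g2=1, g3=1, g4=1 [stuck-at-1].
So Y = 1. (Without the fault it would be 0.)

1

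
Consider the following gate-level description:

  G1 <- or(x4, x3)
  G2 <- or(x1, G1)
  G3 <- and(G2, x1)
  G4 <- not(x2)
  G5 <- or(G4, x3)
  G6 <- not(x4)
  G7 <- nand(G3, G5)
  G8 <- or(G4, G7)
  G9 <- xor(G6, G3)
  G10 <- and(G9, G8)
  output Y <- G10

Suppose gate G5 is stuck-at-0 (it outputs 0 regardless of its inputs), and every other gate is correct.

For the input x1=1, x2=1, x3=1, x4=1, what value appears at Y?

Propagate with G5 forced: G1=1, G2=1, G3=1, G4=0, G5=0 [stuck-at-0], G6=0, G7=1, G8=1, G9=1, G10=1.
So Y = 1. (Without the fault it would be 0.)

1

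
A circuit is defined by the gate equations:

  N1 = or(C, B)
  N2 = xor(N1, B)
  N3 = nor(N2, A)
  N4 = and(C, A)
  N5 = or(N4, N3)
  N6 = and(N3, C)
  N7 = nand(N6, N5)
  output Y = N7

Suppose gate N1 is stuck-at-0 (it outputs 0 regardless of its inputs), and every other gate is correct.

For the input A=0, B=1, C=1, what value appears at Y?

Propagate with N1 forced: N1=0 [stuck-at-0], N2=1, N3=0, N4=0, N5=0, N6=0, N7=1.
So Y = 1. (Without the fault it would be 0.)

1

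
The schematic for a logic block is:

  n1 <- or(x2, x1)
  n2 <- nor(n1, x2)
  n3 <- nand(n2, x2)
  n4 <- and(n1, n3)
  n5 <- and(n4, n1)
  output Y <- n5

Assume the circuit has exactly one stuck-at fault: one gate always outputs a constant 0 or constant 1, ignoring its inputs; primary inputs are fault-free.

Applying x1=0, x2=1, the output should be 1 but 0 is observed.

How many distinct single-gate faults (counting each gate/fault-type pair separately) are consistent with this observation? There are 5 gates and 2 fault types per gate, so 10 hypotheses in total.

5

Fault-free: n1=1, n2=0, n3=1, n4=1, n5=1 → 1. Observed 0.
  n1 stuck-at-0: output 0 ✓
  n1 stuck-at-1: output 1 ✗
  n2 stuck-at-0: output 1 ✗
  n2 stuck-at-1: output 0 ✓
  n3 stuck-at-0: output 0 ✓
  n3 stuck-at-1: output 1 ✗
  n4 stuck-at-0: output 0 ✓
  n4 stuck-at-1: output 1 ✗
  n5 stuck-at-0: output 0 ✓
  n5 stuck-at-1: output 1 ✗
Consistent faults: {n1 stuck-at-0, n2 stuck-at-1, n3 stuck-at-0, n4 stuck-at-0, n5 stuck-at-0} — 5 in all.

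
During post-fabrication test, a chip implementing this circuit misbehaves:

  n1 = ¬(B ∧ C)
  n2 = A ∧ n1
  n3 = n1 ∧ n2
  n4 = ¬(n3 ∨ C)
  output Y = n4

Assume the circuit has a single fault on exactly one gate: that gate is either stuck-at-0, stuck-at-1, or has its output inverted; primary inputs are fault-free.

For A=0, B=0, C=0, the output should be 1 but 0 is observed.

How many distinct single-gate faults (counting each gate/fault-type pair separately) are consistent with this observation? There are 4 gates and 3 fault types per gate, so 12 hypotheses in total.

Fault-free: n1=1, n2=0, n3=0, n4=1 → 1. Observed 0.
  n1 stuck-at-0: output 1 ✗
  n1 stuck-at-1: output 1 ✗
  n1 inverted output: output 1 ✗
  n2 stuck-at-0: output 1 ✗
  n2 stuck-at-1: output 0 ✓
  n2 inverted output: output 0 ✓
  n3 stuck-at-0: output 1 ✗
  n3 stuck-at-1: output 0 ✓
  n3 inverted output: output 0 ✓
  n4 stuck-at-0: output 0 ✓
  n4 stuck-at-1: output 1 ✗
  n4 inverted output: output 0 ✓
Consistent faults: {n2 stuck-at-1, n2 inverted output, n3 stuck-at-1, n3 inverted output, n4 stuck-at-0, n4 inverted output} — 6 in all.

6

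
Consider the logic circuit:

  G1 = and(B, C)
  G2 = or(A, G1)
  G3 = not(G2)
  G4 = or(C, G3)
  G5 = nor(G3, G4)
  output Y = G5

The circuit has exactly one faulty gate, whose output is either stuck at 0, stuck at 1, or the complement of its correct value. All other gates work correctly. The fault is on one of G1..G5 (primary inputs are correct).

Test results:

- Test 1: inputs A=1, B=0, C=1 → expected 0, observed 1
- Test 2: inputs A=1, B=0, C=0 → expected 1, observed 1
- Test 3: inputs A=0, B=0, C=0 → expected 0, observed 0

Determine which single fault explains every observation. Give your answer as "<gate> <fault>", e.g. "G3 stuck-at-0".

Fault-free values for test 1 (A=1, B=0, C=1): G1=0, G2=1, G3=0, G4=1, G5=0, giving Y=0. Observed 1.
Test 1: faults giving observed 1 are {G4 stuck-at-0, G4 inverted output, G5 stuck-at-1, G5 inverted output}.
Test 2 (A=1, B=0, C=0): fault-free G1=0, G2=1, G3=0, G4=0, G5=1 → 1; observed 1. Eliminates G4 inverted output, G5 inverted output.
Test 3 (A=0, B=0, C=0): fault-free G1=0, G2=0, G3=1, G4=1, G5=0 → 0; observed 0. Eliminates G5 stuck-at-1.
Only G4 stuck-at-0 is consistent with every test.

G4 stuck-at-0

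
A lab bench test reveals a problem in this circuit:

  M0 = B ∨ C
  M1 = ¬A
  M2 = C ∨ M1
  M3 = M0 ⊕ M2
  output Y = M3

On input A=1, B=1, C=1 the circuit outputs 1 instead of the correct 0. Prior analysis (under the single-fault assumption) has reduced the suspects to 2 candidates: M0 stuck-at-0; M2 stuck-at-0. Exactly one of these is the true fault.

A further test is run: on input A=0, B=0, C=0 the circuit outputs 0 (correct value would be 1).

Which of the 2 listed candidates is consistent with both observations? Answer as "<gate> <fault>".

Evaluate each candidate on input A=0, B=0, C=0:
  M0 stuck-at-0: M0=0 [stuck-at-0], M1=1, M2=1, M3=1 → 1 — eliminated
  M2 stuck-at-0: M0=0, M1=1, M2=0 [stuck-at-0], M3=0 → 0 — matches
Only M2 stuck-at-0 reproduces the observed 0.

M2 stuck-at-0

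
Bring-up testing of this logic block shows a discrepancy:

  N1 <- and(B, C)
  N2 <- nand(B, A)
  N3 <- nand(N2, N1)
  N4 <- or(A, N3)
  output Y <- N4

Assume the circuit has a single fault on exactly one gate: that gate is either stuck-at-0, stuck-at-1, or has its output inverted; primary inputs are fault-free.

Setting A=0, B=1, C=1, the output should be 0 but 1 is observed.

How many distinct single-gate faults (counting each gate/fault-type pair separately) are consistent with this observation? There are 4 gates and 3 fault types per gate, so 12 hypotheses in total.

8

Fault-free: N1=1, N2=1, N3=0, N4=0 → 0. Observed 1.
  N1 stuck-at-0: output 1 ✓
  N1 stuck-at-1: output 0 ✗
  N1 inverted output: output 1 ✓
  N2 stuck-at-0: output 1 ✓
  N2 stuck-at-1: output 0 ✗
  N2 inverted output: output 1 ✓
  N3 stuck-at-0: output 0 ✗
  N3 stuck-at-1: output 1 ✓
  N3 inverted output: output 1 ✓
  N4 stuck-at-0: output 0 ✗
  N4 stuck-at-1: output 1 ✓
  N4 inverted output: output 1 ✓
Consistent faults: {N1 stuck-at-0, N1 inverted output, N2 stuck-at-0, N2 inverted output, N3 stuck-at-1, N3 inverted output, N4 stuck-at-1, N4 inverted output} — 8 in all.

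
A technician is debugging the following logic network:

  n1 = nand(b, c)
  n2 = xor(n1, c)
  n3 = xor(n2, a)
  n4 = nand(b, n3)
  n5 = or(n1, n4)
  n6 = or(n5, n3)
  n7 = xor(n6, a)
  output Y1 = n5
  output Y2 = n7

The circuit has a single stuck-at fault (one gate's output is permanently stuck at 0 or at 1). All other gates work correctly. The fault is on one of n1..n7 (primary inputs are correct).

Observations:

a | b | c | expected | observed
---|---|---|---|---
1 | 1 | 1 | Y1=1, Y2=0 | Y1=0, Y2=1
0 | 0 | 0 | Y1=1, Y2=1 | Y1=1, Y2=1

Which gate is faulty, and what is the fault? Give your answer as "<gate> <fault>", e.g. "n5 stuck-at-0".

Fault-free values for test 1 (a=1, b=1, c=1): n1=0, n2=1, n3=0, n4=1, n5=1, n6=1, n7=0, giving Y1=1, Y2=0. Observed Y1=0, Y2=1.
Test 1: faults giving observed Y1=0, Y2=1 are {n4 stuck-at-0, n5 stuck-at-0}.
Test 2 (a=0, b=0, c=0): fault-free n1=1, n2=1, n3=1, n4=1, n5=1, n6=1, n7=1 → Y1=1, Y2=1; observed Y1=1, Y2=1. Eliminates n5 stuck-at-0.
Only n4 stuck-at-0 is consistent with every test.

n4 stuck-at-0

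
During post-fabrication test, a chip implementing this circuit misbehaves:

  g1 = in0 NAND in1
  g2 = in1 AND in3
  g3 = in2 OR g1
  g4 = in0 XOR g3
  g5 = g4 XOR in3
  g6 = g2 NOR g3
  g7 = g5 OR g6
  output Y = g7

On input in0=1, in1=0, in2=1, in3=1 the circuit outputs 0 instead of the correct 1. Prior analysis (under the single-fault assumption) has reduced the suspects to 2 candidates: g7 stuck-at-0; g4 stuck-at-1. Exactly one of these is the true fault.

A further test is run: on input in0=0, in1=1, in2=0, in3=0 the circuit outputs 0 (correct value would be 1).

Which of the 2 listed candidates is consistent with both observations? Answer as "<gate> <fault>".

Evaluate each candidate on input in0=0, in1=1, in2=0, in3=0:
  g7 stuck-at-0: g1=1, g2=0, g3=1, g4=1, g5=1, g6=0, g7=0 [stuck-at-0] → 0 — matches
  g4 stuck-at-1: g1=1, g2=0, g3=1, g4=1 [stuck-at-1], g5=1, g6=0, g7=1 → 1 — eliminated
Only g7 stuck-at-0 reproduces the observed 0.

g7 stuck-at-0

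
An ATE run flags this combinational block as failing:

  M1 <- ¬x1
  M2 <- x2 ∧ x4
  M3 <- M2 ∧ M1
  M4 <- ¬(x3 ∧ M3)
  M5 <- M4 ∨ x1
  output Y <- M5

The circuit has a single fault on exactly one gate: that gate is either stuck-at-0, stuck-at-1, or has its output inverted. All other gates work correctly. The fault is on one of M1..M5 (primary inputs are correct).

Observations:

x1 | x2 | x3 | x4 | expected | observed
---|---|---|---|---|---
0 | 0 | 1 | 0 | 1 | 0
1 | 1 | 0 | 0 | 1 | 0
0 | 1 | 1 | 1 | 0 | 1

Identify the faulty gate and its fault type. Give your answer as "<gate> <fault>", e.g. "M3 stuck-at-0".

Fault-free values for test 1 (x1=0, x2=0, x3=1, x4=0): M1=1, M2=0, M3=0, M4=1, M5=1, giving Y=1. Observed 0.
Test 1: faults giving observed 0 are {M2 stuck-at-1, M2 inverted output, M3 stuck-at-1, M3 inverted output, M4 stuck-at-0, M4 inverted output, M5 stuck-at-0, M5 inverted output}.
Test 2 (x1=1, x2=1, x3=0, x4=0): fault-free M1=0, M2=0, M3=0, M4=1, M5=1 → 1; observed 0. Eliminates M2 stuck-at-1, M2 inverted output, M3 stuck-at-1, M3 inverted output, M4 stuck-at-0, M4 inverted output.
Test 3 (x1=0, x2=1, x3=1, x4=1): fault-free M1=1, M2=1, M3=1, M4=0, M5=0 → 0; observed 1. Eliminates M5 stuck-at-0.
Only M5 inverted output is consistent with every test.

M5 inverted output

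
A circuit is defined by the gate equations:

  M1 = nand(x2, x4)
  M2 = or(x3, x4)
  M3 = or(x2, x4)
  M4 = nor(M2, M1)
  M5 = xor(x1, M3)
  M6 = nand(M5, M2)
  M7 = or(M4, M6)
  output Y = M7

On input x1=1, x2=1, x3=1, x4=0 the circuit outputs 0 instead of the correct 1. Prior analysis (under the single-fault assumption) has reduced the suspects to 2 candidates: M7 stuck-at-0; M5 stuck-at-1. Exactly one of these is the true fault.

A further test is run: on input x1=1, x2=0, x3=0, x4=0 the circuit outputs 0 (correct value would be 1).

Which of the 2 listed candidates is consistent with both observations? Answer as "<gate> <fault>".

M7 stuck-at-0

Evaluate each candidate on input x1=1, x2=0, x3=0, x4=0:
  M7 stuck-at-0: M1=1, M2=0, M3=0, M4=0, M5=1, M6=1, M7=0 [stuck-at-0] → 0 — matches
  M5 stuck-at-1: M1=1, M2=0, M3=0, M4=0, M5=1 [stuck-at-1], M6=1, M7=1 → 1 — eliminated
Only M7 stuck-at-0 reproduces the observed 0.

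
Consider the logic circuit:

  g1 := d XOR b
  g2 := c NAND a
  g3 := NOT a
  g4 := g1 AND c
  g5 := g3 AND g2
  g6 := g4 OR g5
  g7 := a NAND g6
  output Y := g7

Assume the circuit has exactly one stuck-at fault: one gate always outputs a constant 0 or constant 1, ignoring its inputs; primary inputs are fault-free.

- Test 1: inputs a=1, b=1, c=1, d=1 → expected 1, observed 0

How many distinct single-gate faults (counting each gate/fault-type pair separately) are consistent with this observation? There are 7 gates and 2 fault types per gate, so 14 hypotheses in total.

5

Fault-free: g1=0, g2=0, g3=0, g4=0, g5=0, g6=0, g7=1 → 1. Observed 0.
  g1 stuck-at-0: output 1 ✗
  g1 stuck-at-1: output 0 ✓
  g2 stuck-at-0: output 1 ✗
  g2 stuck-at-1: output 1 ✗
  g3 stuck-at-0: output 1 ✗
  g3 stuck-at-1: output 1 ✗
  g4 stuck-at-0: output 1 ✗
  g4 stuck-at-1: output 0 ✓
  g5 stuck-at-0: output 1 ✗
  g5 stuck-at-1: output 0 ✓
  g6 stuck-at-0: output 1 ✗
  g6 stuck-at-1: output 0 ✓
  g7 stuck-at-0: output 0 ✓
  g7 stuck-at-1: output 1 ✗
Consistent faults: {g1 stuck-at-1, g4 stuck-at-1, g5 stuck-at-1, g6 stuck-at-1, g7 stuck-at-0} — 5 in all.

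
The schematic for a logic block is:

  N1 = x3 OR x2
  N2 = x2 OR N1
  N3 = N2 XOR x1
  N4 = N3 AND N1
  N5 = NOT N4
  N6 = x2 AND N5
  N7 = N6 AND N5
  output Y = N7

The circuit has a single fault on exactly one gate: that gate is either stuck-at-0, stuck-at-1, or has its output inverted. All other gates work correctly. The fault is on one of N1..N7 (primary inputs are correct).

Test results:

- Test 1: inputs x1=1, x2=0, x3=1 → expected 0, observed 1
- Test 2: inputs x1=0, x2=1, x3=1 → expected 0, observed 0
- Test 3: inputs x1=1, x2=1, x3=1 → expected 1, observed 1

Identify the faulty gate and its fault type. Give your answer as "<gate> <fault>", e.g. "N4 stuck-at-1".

N6 stuck-at-1

Fault-free values for test 1 (x1=1, x2=0, x3=1): N1=1, N2=1, N3=0, N4=0, N5=1, N6=0, N7=0, giving Y=0. Observed 1.
Test 1: faults giving observed 1 are {N6 stuck-at-1, N6 inverted output, N7 stuck-at-1, N7 inverted output}.
Test 2 (x1=0, x2=1, x3=1): fault-free N1=1, N2=1, N3=1, N4=1, N5=0, N6=0, N7=0 → 0; observed 0. Eliminates N7 stuck-at-1, N7 inverted output.
Test 3 (x1=1, x2=1, x3=1): fault-free N1=1, N2=1, N3=0, N4=0, N5=1, N6=1, N7=1 → 1; observed 1. Eliminates N6 inverted output.
Only N6 stuck-at-1 is consistent with every test.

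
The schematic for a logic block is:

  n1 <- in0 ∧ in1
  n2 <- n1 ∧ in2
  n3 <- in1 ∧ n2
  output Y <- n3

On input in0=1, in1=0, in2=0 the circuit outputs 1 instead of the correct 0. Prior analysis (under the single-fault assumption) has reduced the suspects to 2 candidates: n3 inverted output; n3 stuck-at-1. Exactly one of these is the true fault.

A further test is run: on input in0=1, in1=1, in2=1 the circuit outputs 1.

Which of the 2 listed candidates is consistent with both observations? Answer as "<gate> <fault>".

n3 stuck-at-1

Evaluate each candidate on input in0=1, in1=1, in2=1:
  n3 inverted output: n1=1, n2=1, n3=0 [inverted output] → 0 — eliminated
  n3 stuck-at-1: n1=1, n2=1, n3=1 [stuck-at-1] → 1 — matches
Only n3 stuck-at-1 reproduces the observed 1.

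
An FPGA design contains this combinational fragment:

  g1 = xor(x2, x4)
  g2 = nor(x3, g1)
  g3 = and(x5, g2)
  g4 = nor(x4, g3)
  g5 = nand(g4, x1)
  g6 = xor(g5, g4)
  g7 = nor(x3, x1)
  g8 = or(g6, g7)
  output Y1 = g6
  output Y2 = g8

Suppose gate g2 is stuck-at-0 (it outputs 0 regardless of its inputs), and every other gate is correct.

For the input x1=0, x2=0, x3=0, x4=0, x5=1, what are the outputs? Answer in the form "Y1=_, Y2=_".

Y1=0, Y2=1

Propagate with g2 forced: g1=0, g2=0 [stuck-at-0], g3=0, g4=1, g5=1, g6=0, g7=1, g8=1.
So the outputs are Y1=0, Y2=1. (Without the fault they would be Y1=1, Y2=1.)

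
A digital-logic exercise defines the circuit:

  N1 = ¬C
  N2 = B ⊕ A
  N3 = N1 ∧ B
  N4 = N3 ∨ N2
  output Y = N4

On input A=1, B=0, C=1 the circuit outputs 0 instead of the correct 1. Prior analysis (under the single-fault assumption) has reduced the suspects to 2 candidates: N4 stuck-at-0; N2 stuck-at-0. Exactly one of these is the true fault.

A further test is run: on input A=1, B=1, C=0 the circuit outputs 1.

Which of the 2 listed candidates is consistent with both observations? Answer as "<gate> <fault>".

Evaluate each candidate on input A=1, B=1, C=0:
  N4 stuck-at-0: N1=1, N2=0, N3=1, N4=0 [stuck-at-0] → 0 — eliminated
  N2 stuck-at-0: N1=1, N2=0 [stuck-at-0], N3=1, N4=1 → 1 — matches
Only N2 stuck-at-0 reproduces the observed 1.

N2 stuck-at-0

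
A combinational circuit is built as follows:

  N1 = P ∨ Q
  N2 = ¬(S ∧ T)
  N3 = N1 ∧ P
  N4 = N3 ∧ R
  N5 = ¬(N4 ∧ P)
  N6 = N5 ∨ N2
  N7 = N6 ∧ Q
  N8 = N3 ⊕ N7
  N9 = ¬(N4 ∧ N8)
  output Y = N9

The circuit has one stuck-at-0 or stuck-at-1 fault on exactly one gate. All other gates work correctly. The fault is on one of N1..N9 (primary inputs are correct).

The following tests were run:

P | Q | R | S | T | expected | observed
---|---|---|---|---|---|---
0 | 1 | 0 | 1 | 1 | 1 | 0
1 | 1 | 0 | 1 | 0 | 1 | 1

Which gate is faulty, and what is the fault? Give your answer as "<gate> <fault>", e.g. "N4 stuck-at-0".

Fault-free values for test 1 (P=0, Q=1, R=0, S=1, T=1): N1=1, N2=0, N3=0, N4=0, N5=1, N6=1, N7=1, N8=1, N9=1, giving Y=1. Observed 0.
Test 1: faults giving observed 0 are {N4 stuck-at-1, N9 stuck-at-0}.
Test 2 (P=1, Q=1, R=0, S=1, T=0): fault-free N1=1, N2=1, N3=1, N4=0, N5=1, N6=1, N7=1, N8=0, N9=1 → 1; observed 1. Eliminates N9 stuck-at-0.
Only N4 stuck-at-1 is consistent with every test.

N4 stuck-at-1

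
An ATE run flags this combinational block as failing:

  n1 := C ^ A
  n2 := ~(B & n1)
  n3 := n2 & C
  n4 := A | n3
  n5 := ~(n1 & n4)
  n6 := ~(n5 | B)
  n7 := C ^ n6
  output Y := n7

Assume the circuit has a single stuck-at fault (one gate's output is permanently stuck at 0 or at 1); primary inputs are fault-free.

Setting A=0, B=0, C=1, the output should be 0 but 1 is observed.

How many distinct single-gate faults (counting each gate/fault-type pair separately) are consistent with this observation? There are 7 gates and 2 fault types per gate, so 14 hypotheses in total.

Fault-free: n1=1, n2=1, n3=1, n4=1, n5=0, n6=1, n7=0 → 0. Observed 1.
  n1 stuck-at-0: output 1 ✓
  n1 stuck-at-1: output 0 ✗
  n2 stuck-at-0: output 1 ✓
  n2 stuck-at-1: output 0 ✗
  n3 stuck-at-0: output 1 ✓
  n3 stuck-at-1: output 0 ✗
  n4 stuck-at-0: output 1 ✓
  n4 stuck-at-1: output 0 ✗
  n5 stuck-at-0: output 0 ✗
  n5 stuck-at-1: output 1 ✓
  n6 stuck-at-0: output 1 ✓
  n6 stuck-at-1: output 0 ✗
  n7 stuck-at-0: output 0 ✗
  n7 stuck-at-1: output 1 ✓
Consistent faults: {n1 stuck-at-0, n2 stuck-at-0, n3 stuck-at-0, n4 stuck-at-0, n5 stuck-at-1, n6 stuck-at-0, n7 stuck-at-1} — 7 in all.

7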